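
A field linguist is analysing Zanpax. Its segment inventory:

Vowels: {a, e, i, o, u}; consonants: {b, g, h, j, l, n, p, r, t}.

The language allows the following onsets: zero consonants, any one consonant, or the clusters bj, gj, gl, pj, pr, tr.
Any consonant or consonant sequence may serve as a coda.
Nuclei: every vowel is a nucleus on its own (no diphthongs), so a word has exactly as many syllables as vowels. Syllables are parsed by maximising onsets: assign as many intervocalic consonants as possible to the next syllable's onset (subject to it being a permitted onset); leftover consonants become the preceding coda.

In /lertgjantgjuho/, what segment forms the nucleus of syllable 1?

The vowels are e, a, u, o — 4 nuclei, so 4 syllables.
The first nucleus (vowel 1 from the left) is /e/.

e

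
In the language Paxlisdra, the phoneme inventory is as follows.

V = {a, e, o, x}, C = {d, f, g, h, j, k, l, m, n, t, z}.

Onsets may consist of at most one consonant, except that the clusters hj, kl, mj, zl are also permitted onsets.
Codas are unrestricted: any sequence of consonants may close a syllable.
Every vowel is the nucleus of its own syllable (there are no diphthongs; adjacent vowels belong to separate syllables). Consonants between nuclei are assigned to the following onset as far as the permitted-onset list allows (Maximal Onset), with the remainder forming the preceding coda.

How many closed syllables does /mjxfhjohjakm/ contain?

The vowels are x, o, a — 3 nuclei, so 3 syllables.
Between /x/ (V1) and /o/ (V2): cluster /fhj/ — the longest permitted-onset suffix is /hj/; onset = /hj/, preceding coda = /f/.
Between /o/ (V2) and /a/ (V3): /hj/ is a licit onset in full, so it all attaches to the next syllable.
Syllabification: mjxf.hjo.hjakm.
Classifying each syllable: /mjxf/ (closed), /hjo/ (open), /hjakm/ (closed).
Closed syllables: 2.

2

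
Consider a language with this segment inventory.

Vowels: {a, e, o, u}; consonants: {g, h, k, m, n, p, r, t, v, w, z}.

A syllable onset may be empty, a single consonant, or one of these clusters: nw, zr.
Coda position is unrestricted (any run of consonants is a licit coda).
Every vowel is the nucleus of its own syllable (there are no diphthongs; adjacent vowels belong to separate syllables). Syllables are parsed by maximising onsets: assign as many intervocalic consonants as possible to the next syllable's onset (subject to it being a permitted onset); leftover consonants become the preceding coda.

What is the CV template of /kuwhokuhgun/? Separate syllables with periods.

CVC.CV.CVC.CVC

Nuclei (vowels): u, o, u, u → 4 syllables.
/u…o/ gap (V1→V2): /wh/ — longest licit onset from the right is /h/, leaving /w/ as coda.
/o…u/ gap (V2→V3): /k/ → onset of the next syllable (single consonants are always licit onsets).
/u…u/ gap (V3→V4): /hg/; trying suffixes from longest down, /g/ is the first permitted one, so coda /h/ | onset /g/.
Syllabification: kuw.ho.kuh.gun.
Mapping each syllable to C/V: /kuw/ → CVC, /ho/ → CV, /kuh/ → CVC, /gun/ → CVC.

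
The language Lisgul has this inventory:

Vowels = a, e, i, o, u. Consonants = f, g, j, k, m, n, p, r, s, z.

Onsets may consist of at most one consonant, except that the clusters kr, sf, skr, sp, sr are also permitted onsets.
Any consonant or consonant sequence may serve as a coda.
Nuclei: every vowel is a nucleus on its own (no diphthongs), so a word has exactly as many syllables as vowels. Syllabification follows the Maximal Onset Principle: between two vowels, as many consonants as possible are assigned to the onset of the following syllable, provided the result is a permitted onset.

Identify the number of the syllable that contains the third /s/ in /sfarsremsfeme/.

3

Nuclei (vowels): a, e, e, e → 4 syllables.
V1 /a/ – V2 /e/: cluster /rsr/ — the longest permitted-onset suffix is /sr/; onset = /sr/, preceding coda = /r/.
V2 /e/ – V3 /e/: /msf/ splits as /m/ + /sf/ (/sf/ is the longest suffix that is a licit onset).
V3 /e/ – V4 /e/: just /m/ — single C goes to the following onset.
Result: sfar.srem.sfe.me.
The third /s/ is in the onset of syllable 3 (/sfe/).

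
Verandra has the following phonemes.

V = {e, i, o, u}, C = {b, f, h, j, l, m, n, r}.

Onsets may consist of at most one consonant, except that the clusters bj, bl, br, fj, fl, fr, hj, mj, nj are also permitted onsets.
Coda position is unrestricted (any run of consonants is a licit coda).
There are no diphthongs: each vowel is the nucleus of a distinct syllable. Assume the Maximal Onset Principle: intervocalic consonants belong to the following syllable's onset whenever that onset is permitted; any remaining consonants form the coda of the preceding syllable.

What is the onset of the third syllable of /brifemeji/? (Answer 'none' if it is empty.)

m

Nuclei (vowels): i, e, e, i → 4 syllables.
Between /i/ (V1) and /e/ (V2): /f/ is a single consonant, so it becomes the next onset.
Between /e/ (V2) and /e/ (V3): /m/ is a single consonant, so it becomes the next onset.
Between /e/ (V3) and /i/ (V4): just /j/ — single C goes to the following onset.
Result: bri.fe.me.ji.
Syllable 3 is /me/: onset /m/, nucleus /e/, coda ∅.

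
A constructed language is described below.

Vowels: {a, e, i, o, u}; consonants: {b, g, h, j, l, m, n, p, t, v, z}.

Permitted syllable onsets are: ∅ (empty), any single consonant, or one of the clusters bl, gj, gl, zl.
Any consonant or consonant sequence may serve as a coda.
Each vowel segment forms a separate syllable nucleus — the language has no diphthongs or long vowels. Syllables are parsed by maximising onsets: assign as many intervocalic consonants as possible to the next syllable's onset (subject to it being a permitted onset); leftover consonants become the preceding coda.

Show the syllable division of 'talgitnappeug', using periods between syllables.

tal.git.nap.pe.ug

Nuclei (vowels): a, i, a, e, u → 5 syllables.
σ1/σ2 boundary: /lg/ splits as /l/ + /g/ (/g/ is the longest suffix that is a licit onset).
σ2/σ3 boundary: /tn/; trying suffixes from longest down, /n/ is the first permitted one, so coda /t/ | onset /n/.
σ3/σ4 boundary: /pp/ splits as /p/ + /p/ (/p/ is the longest suffix that is a licit onset).
σ4/σ5 boundary: nothing intervenes; syllable break is V.V.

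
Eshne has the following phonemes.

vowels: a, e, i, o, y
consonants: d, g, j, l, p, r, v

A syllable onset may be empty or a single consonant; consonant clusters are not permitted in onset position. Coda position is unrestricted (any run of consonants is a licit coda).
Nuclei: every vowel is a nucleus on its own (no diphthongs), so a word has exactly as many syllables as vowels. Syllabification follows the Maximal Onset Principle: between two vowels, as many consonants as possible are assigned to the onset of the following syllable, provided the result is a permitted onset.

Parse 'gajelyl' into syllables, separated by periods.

ga.je.lyl

The vowels are a, e, y — 3 nuclei, so 3 syllables.
/a…e/ gap (V1→V2): /j/ → onset of the next syllable (single consonants are always licit onsets).
/e…y/ gap (V2→V3): /l/ → onset of the next syllable (single consonants are always licit onsets).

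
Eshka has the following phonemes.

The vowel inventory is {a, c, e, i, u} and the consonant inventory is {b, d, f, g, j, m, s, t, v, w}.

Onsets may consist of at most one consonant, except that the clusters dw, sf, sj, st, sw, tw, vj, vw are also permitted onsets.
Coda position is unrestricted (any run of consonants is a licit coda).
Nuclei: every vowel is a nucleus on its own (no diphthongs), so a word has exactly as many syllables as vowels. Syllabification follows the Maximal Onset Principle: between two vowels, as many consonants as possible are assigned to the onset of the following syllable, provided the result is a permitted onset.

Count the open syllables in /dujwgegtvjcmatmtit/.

The vowels are u, e, c, a, i — 5 nuclei, so 5 syllables.
σ1/σ2 boundary: /jwg/ splits as /jw/ + /g/ (/g/ is the longest suffix that is a licit onset).
σ2/σ3 boundary: /gtvj/ splits as /gt/ + /vj/ (/vj/ is the longest suffix that is a licit onset).
σ3/σ4 boundary: /m/ → onset of the next syllable (single consonants are always licit onsets).
σ4/σ5 boundary: cluster /tmt/ — the longest permitted-onset suffix is /t/; onset = /t/, preceding coda = /tm/.
Result: dujw.gegt.vjc.matm.tit.
Classifying each syllable: /dujw/ (closed), /gegt/ (closed), /vjc/ (open), /matm/ (closed), /tit/ (closed).
Open syllables: 1.

1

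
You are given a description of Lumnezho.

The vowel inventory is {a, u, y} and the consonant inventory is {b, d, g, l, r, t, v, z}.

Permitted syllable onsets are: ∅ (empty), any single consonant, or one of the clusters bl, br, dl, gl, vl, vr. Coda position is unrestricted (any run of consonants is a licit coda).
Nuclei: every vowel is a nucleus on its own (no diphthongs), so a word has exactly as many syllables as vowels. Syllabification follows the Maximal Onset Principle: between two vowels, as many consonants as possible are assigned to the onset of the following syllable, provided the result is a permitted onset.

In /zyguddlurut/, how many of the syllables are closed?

Nuclei (vowels): y, u, u, u → 4 syllables.
σ1/σ2 boundary: /g/ is a single consonant, so it becomes the next onset.
σ2/σ3 boundary: cluster /ddl/ — the longest permitted-onset suffix is /dl/; onset = /dl/, preceding coda = /d/.
σ3/σ4 boundary: just /r/ — single C goes to the following onset.
So the parse is zy.gud.dlu.rut.
Classifying each syllable: /zy/ (open), /gud/ (closed), /dlu/ (open), /rut/ (closed).
Closed syllables: 2.

2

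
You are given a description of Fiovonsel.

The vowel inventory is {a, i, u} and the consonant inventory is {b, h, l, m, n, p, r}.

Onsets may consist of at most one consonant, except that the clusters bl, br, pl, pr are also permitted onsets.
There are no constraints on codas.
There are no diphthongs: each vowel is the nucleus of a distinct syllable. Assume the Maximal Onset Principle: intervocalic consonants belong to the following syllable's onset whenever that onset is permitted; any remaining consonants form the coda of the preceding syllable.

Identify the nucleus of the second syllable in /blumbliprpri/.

i

The vowels are u, i, i — 3 nuclei, so 3 syllables.
The second nucleus (vowel 2 from the left) is /i/.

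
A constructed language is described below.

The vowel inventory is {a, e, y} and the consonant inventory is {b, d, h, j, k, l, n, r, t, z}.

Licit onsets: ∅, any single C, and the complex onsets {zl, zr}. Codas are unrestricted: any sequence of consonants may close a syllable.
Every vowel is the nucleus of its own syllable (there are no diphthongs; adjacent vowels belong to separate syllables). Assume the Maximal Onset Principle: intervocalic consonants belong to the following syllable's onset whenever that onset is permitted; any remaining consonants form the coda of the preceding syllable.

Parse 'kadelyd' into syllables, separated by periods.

ka.de.lyd

Vowels present: a, e, y; each is a nucleus, giving 3 syllables.
σ1/σ2 boundary: just /d/ — single C goes to the following onset.
σ2/σ3 boundary: just /l/ — single C goes to the following onset.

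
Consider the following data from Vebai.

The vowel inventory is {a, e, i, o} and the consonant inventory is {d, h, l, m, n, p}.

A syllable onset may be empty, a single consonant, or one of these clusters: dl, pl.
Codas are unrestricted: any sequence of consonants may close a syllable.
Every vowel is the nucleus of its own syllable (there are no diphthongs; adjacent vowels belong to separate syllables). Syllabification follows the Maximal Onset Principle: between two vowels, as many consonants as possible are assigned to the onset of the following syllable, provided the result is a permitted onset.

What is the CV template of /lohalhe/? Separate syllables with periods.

Vowels present: o, a, e; each is a nucleus, giving 3 syllables.
σ1/σ2 boundary: /h/ → onset of the next syllable (single consonants are always licit onsets).
σ2/σ3 boundary: /lh/; trying suffixes from longest down, /h/ is the first permitted one, so coda /l/ | onset /h/.
So the parse is lo.hal.he.
Mapping each syllable to C/V: /lo/ → CV, /hal/ → CVC, /he/ → CV.

CV.CVC.CV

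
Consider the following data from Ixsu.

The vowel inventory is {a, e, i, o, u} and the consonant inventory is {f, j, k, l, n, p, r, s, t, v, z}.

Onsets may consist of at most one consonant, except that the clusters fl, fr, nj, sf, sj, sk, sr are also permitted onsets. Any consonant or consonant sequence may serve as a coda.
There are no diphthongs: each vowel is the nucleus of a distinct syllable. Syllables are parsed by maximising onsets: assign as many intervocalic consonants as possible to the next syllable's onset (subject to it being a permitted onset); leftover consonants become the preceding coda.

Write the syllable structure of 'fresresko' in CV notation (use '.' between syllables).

CCV.CCV.CCV

Nuclei (vowels): e, e, o → 3 syllables.
/e…e/ gap (V1→V2): /sr/ is a licit onset in full, so it all attaches to the next syllable.
/e…o/ gap (V2→V3): /sk/ — entire cluster is a permitted onset → onset /sk/, coda ∅.
So the parse is fre.sre.sko.
Mapping each syllable to C/V: /fre/ → CCV, /sre/ → CCV, /sko/ → CCV.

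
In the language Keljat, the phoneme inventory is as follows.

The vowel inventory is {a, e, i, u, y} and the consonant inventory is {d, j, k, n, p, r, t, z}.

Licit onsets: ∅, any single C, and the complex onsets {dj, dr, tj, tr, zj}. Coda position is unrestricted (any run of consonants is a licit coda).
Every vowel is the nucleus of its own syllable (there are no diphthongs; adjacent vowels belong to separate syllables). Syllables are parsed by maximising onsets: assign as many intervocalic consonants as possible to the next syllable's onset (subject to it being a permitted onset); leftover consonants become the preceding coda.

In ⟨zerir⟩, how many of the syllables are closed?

Nuclei (vowels): e, i → 2 syllables.
/e…i/ gap (V1→V2): /r/ → onset of the next syllable (single consonants are always licit onsets).
Syllabification: ze.rir.
Classifying each syllable: /ze/ (open), /rir/ (closed).
Closed syllables: 1.

1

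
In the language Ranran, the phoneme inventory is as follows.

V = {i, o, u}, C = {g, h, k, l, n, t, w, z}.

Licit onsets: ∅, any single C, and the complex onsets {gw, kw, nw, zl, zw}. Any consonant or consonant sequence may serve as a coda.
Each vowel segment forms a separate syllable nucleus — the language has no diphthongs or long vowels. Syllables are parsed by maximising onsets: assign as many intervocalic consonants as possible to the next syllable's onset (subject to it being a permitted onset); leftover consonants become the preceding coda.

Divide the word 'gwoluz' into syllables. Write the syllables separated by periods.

gwo.luz

Vowels present: o, u; each is a nucleus, giving 2 syllables.
/o…u/ gap (V1→V2): just /l/ — single C goes to the following onset.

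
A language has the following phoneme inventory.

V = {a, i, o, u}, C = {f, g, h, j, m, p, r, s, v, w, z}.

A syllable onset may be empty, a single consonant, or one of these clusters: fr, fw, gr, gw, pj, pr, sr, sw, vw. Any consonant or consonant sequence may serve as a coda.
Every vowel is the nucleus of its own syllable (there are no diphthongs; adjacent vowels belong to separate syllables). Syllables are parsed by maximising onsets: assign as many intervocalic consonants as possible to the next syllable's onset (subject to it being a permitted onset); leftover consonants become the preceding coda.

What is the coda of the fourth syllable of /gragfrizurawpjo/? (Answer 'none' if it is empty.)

w

The vowels are a, i, u, a, o — 5 nuclei, so 5 syllables.
σ1/σ2 boundary: /gfr/; trying suffixes from longest down, /fr/ is the first permitted one, so coda /g/ | onset /fr/.
σ2/σ3 boundary: /z/ is a single consonant, so it becomes the next onset.
σ3/σ4 boundary: /r/ is a single consonant, so it becomes the next onset.
σ4/σ5 boundary: /wpj/ — longest licit onset from the right is /pj/, leaving /w/ as coda.
So the parse is grag.fri.zu.raw.pjo.
Syllable 4 is /raw/: onset /r/, nucleus /a/, coda /w/.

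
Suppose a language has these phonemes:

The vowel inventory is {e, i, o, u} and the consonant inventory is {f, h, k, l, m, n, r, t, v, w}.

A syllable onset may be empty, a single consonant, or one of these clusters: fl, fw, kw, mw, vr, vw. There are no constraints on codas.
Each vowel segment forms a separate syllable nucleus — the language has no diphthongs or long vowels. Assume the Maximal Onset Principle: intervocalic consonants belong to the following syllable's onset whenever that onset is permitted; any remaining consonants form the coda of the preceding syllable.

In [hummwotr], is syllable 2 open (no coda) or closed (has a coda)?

closed

Nuclei (vowels): u, o → 2 syllables.
Between /u/ (V1) and /o/ (V2): /mmw/ splits as /m/ + /mw/ (/mw/ is the longest suffix that is a licit onset).
Syllabification: hum.mwotr.
Syllable 2 is /mwotr/ with coda /tr/, so it is closed.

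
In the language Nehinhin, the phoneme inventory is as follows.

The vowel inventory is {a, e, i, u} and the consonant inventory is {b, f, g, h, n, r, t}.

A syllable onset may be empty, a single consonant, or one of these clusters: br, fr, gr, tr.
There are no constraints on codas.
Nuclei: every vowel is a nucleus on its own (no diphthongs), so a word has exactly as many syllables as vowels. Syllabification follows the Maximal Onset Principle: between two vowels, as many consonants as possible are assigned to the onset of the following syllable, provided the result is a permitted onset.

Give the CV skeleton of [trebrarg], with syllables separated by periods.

The vowels are e, a — 2 nuclei, so 2 syllables.
/e…a/ gap (V1→V2): /br/ — entire cluster is a permitted onset → onset /br/, coda ∅.
Syllabification: tre.brarg.
Mapping each syllable to C/V: /tre/ → CCV, /brarg/ → CCVCC.

CCV.CCVCC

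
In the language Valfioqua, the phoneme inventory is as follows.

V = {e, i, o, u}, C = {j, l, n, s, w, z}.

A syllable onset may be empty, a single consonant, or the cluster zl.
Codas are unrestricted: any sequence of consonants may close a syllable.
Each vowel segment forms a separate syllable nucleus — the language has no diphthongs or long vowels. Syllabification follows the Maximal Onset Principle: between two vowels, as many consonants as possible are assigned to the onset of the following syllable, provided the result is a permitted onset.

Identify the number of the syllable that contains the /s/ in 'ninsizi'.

Nuclei (vowels): i, i, i → 3 syllables.
/i…i/ gap (V1→V2): /ns/ splits as /n/ + /s/ (/s/ is the longest suffix that is a licit onset).
/i…i/ gap (V2→V3): /z/ is a single consonant, so it becomes the next onset.
Putting it together: nin.si.zi.
The /s/ is in the onset of syllable 2 (/si/).

2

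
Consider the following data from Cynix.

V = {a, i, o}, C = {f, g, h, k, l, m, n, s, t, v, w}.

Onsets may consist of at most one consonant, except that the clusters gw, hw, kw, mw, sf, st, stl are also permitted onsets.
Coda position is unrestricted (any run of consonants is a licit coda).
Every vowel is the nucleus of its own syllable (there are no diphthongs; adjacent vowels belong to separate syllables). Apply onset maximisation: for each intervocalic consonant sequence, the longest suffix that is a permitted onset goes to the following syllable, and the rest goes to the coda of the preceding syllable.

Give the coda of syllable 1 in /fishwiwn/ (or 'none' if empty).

The vowels are i, i — 2 nuclei, so 2 syllables.
/i…i/ gap (V1→V2): /shw/ — longest licit onset from the right is /hw/, leaving /s/ as coda.
So the parse is fis.hwiwn.
Syllable 1 is /fis/: onset /f/, nucleus /i/, coda /s/.

s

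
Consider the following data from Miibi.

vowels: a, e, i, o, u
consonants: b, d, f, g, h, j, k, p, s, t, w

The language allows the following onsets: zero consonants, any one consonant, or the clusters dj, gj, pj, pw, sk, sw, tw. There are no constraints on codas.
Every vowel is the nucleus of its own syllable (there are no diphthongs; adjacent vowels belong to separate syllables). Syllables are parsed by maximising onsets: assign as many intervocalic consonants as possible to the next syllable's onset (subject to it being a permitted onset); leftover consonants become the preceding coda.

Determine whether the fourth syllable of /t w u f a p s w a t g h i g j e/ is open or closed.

open

Vowels present: u, a, a, i, e; each is a nucleus, giving 5 syllables.
Between /u/ (V1) and /a/ (V2): /f/ is a single consonant, so it becomes the next onset.
Between /a/ (V2) and /a/ (V3): cluster /psw/ — the longest permitted-onset suffix is /sw/; onset = /sw/, preceding coda = /p/.
Between /a/ (V3) and /i/ (V4): /tgh/ — longest licit onset from the right is /h/, leaving /tg/ as coda.
Between /i/ (V4) and /e/ (V5): cluster /gj/ — /gj/ is itself a permitted onset, so the whole cluster goes right; preceding coda = ∅.
Putting it together: twu.fap.swatg.hi.gje.
Syllable 4 is /hi/; it ends in its nucleus with no coda, so it is open.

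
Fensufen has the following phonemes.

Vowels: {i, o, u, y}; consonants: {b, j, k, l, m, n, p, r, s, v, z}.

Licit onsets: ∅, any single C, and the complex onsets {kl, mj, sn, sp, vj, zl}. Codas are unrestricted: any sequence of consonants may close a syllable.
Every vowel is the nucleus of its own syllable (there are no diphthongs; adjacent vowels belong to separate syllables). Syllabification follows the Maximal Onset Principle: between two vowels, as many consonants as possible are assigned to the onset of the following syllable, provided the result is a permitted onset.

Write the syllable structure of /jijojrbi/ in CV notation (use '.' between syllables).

Nuclei (vowels): i, o, i → 3 syllables.
σ1/σ2 boundary: /j/ is a single consonant, so it becomes the next onset.
σ2/σ3 boundary: cluster /jrb/ — the longest permitted-onset suffix is /b/; onset = /b/, preceding coda = /jr/.
Putting it together: ji.jojr.bi.
Mapping each syllable to C/V: /ji/ → CV, /jojr/ → CVCC, /bi/ → CV.

CV.CVCC.CV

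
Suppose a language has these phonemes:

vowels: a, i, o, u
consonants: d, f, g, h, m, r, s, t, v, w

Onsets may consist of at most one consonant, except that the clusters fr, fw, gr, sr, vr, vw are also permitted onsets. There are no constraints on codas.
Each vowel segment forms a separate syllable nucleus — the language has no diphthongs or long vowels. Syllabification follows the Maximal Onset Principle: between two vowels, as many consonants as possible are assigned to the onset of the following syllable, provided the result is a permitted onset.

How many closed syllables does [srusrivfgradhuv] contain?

Nuclei (vowels): u, i, a, u → 4 syllables.
V1 /u/ – V2 /i/: /sr/ — entire cluster is a permitted onset → onset /sr/, coda ∅.
V2 /i/ – V3 /a/: /vfgr/ — longest licit onset from the right is /gr/, leaving /vf/ as coda.
V3 /a/ – V4 /u/: /dh/; trying suffixes from longest down, /h/ is the first permitted one, so coda /d/ | onset /h/.
Syllabification: sru.srivf.grad.huv.
Classifying each syllable: /sru/ (open), /srivf/ (closed), /grad/ (closed), /huv/ (closed).
Closed syllables: 3.

3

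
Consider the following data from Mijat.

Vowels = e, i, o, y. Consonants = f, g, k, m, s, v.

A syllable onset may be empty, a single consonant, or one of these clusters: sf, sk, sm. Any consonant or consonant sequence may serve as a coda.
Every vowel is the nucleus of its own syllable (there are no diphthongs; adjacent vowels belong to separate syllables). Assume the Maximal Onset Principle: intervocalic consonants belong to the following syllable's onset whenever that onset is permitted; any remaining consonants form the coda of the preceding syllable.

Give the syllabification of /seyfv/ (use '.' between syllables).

se.yfv

The vowels are e, y — 2 nuclei, so 2 syllables.
/e…y/ gap (V1→V2): nothing intervenes; syllable break is V.V.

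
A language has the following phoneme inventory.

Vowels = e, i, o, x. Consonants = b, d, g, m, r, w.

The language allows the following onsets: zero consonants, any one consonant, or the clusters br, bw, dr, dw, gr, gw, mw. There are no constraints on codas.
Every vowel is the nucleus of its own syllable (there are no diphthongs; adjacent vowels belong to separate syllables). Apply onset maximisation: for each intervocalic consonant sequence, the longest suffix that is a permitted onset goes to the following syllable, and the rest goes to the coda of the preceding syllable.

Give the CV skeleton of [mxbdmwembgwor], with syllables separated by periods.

Vowels present: x, e, o; each is a nucleus, giving 3 syllables.
/x…e/ gap (V1→V2): /bdmw/; trying suffixes from longest down, /mw/ is the first permitted one, so coda /bd/ | onset /mw/.
/e…o/ gap (V2→V3): /mbgw/; trying suffixes from longest down, /gw/ is the first permitted one, so coda /mb/ | onset /gw/.
Result: mxbd.mwemb.gwor.
Mapping each syllable to C/V: /mxbd/ → CVCC, /mwemb/ → CCVCC, /gwor/ → CCVC.

CVCC.CCVCC.CCVC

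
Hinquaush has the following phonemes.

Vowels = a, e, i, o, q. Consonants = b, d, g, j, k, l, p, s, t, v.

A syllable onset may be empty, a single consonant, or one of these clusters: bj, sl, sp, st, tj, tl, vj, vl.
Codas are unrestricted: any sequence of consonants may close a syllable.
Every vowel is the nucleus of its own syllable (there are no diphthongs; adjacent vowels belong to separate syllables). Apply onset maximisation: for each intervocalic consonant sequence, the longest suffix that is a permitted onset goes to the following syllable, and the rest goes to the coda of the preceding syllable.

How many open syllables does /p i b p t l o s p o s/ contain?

Vowels present: i, o, o; each is a nucleus, giving 3 syllables.
/i…o/ gap (V1→V2): cluster /bptl/ — the longest permitted-onset suffix is /tl/; onset = /tl/, preceding coda = /bp/.
/o…o/ gap (V2→V3): /sp/ — entire cluster is a permitted onset → onset /sp/, coda ∅.
Syllabification: pibp.tlo.spos.
Classifying each syllable: /pibp/ (closed), /tlo/ (open), /spos/ (closed).
Open syllables: 1.

1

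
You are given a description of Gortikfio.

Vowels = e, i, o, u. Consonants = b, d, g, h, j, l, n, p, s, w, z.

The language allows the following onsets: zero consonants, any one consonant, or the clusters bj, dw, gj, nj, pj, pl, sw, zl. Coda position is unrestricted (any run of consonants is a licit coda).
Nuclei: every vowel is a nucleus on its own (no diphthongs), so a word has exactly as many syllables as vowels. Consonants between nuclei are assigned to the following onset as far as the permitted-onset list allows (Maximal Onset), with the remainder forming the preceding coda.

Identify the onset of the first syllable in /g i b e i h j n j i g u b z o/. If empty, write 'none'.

Nuclei (vowels): i, e, i, i, u, o → 6 syllables.
/i…e/ gap (V1→V2): just /b/ — single C goes to the following onset.
/e…i/ gap (V2→V3): no consonants, so the boundary falls immediately after /e/.
/i…i/ gap (V3→V4): /hjnj/ splits as /hj/ + /nj/ (/nj/ is the longest suffix that is a licit onset).
/i…u/ gap (V4→V5): /g/ → onset of the next syllable (single consonants are always licit onsets).
/u…o/ gap (V5→V6): /bz/ — longest licit onset from the right is /z/, leaving /b/ as coda.
Putting it together: gi.be.ihj.nji.gub.zo.
Syllable 1 is /gi/: onset /g/, nucleus /i/, coda ∅.

g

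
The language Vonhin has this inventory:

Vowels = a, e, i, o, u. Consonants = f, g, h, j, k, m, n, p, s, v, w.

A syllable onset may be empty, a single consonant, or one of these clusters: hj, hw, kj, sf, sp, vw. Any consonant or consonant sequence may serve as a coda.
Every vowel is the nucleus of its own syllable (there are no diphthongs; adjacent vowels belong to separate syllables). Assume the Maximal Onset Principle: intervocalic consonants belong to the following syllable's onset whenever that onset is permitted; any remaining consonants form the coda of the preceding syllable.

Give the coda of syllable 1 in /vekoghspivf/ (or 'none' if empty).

The vowels are e, o, i — 3 nuclei, so 3 syllables.
/e…o/ gap (V1→V2): /k/ → onset of the next syllable (single consonants are always licit onsets).
/o…i/ gap (V2→V3): /ghsp/ splits as /gh/ + /sp/ (/sp/ is the longest suffix that is a licit onset).
Putting it together: ve.kogh.spivf.
Syllable 1 is /ve/: onset /v/, nucleus /e/, coda ∅.

none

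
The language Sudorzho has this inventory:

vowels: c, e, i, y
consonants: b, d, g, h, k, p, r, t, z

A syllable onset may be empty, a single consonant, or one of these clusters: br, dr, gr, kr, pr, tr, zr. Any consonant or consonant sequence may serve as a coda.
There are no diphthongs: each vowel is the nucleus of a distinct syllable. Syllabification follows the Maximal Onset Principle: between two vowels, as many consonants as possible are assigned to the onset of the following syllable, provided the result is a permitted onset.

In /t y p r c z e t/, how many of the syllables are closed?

Vowels present: y, c, e; each is a nucleus, giving 3 syllables.
V1 /y/ – V2 /c/: /pr/ is a licit onset in full, so it all attaches to the next syllable.
V2 /c/ – V3 /e/: /z/ → onset of the next syllable (single consonants are always licit onsets).
Result: ty.prc.zet.
Classifying each syllable: /ty/ (open), /prc/ (open), /zet/ (closed).
Closed syllables: 1.

1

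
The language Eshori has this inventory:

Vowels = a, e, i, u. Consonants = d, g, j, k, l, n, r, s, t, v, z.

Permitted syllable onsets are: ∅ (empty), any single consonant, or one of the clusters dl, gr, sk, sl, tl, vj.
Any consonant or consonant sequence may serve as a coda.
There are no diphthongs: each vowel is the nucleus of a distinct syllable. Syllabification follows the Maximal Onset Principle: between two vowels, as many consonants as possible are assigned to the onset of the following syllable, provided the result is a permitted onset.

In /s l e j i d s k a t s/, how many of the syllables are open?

Vowels present: e, i, a; each is a nucleus, giving 3 syllables.
σ1/σ2 boundary: just /j/ — single C goes to the following onset.
σ2/σ3 boundary: /dsk/; trying suffixes from longest down, /sk/ is the first permitted one, so coda /d/ | onset /sk/.
Result: sle.jid.skats.
Classifying each syllable: /sle/ (open), /jid/ (closed), /skats/ (closed).
Open syllables: 1.

1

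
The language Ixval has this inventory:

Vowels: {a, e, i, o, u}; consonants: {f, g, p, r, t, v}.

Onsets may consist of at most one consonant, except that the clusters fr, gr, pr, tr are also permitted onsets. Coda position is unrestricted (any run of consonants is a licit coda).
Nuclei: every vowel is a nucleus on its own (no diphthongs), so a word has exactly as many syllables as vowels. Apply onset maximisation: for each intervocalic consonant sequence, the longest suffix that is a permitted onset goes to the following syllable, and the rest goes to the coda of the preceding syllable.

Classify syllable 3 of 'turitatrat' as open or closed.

The vowels are u, i, a, a — 4 nuclei, so 4 syllables.
/u…i/ gap (V1→V2): just /r/ — single C goes to the following onset.
/i…a/ gap (V2→V3): /t/ → onset of the next syllable (single consonants are always licit onsets).
/a…a/ gap (V3→V4): cluster /tr/ — /tr/ is itself a permitted onset, so the whole cluster goes right; preceding coda = ∅.
So the parse is tu.ri.ta.trat.
Syllable 3 is /ta/; it ends in its nucleus with no coda, so it is open.

open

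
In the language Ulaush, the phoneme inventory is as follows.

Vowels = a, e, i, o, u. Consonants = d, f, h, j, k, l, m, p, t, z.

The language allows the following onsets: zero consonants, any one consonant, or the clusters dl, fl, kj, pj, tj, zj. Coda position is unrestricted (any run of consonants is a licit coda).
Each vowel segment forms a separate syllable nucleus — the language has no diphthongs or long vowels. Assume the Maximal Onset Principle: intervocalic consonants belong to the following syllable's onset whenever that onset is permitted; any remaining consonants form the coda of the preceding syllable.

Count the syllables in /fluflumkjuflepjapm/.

5

The vowels are u, u, u, e, a — 5 nuclei, so 5 syllables.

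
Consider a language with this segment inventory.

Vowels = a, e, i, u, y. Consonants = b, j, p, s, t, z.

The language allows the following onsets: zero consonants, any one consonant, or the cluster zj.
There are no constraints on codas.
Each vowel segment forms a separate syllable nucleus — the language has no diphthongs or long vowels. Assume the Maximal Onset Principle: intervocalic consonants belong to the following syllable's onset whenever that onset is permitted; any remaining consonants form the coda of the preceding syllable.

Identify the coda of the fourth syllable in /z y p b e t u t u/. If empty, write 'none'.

The vowels are y, e, u, u — 4 nuclei, so 4 syllables.
Between /y/ (V1) and /e/ (V2): /pb/ splits as /p/ + /b/ (/b/ is the longest suffix that is a licit onset).
Between /e/ (V2) and /u/ (V3): /t/ is a single consonant, so it becomes the next onset.
Between /u/ (V3) and /u/ (V4): /t/ → onset of the next syllable (single consonants are always licit onsets).
Result: zyp.be.tu.tu.
Syllable 4 is /tu/: onset /t/, nucleus /u/, coda ∅.

none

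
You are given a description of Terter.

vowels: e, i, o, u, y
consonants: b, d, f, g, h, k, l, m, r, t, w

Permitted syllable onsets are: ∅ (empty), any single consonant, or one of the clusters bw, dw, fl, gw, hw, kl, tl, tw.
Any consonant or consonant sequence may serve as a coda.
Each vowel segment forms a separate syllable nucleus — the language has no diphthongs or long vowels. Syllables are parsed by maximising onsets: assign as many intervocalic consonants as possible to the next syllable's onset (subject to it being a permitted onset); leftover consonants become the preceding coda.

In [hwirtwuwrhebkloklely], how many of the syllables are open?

3

The vowels are i, u, e, o, e, y — 6 nuclei, so 6 syllables.
Between /i/ (V1) and /u/ (V2): /rtw/ — longest licit onset from the right is /tw/, leaving /r/ as coda.
Between /u/ (V2) and /e/ (V3): /wrh/ — longest licit onset from the right is /h/, leaving /wr/ as coda.
Between /e/ (V3) and /o/ (V4): /bkl/ — longest licit onset from the right is /kl/, leaving /b/ as coda.
Between /o/ (V4) and /e/ (V5): cluster /kl/ — /kl/ is itself a permitted onset, so the whole cluster goes right; preceding coda = ∅.
Between /e/ (V5) and /y/ (V6): just /l/ — single C goes to the following onset.
Syllabification: hwir.twuwr.heb.klo.kle.ly.
Classifying each syllable: /hwir/ (closed), /twuwr/ (closed), /heb/ (closed), /klo/ (open), /kle/ (open), /ly/ (open).
Open syllables: 3.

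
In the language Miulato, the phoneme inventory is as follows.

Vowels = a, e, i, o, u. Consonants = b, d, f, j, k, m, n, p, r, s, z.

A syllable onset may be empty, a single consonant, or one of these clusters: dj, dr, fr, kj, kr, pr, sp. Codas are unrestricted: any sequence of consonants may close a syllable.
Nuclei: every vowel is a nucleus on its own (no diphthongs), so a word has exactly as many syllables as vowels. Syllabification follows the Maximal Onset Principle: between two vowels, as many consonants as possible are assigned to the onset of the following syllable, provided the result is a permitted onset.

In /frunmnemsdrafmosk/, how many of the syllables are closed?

The vowels are u, e, a, o — 4 nuclei, so 4 syllables.
V1 /u/ – V2 /e/: /nmn/; trying suffixes from longest down, /n/ is the first permitted one, so coda /nm/ | onset /n/.
V2 /e/ – V3 /a/: /msdr/ — longest licit onset from the right is /dr/, leaving /ms/ as coda.
V3 /a/ – V4 /o/: /fm/ splits as /f/ + /m/ (/m/ is the longest suffix that is a licit onset).
Syllabification: frunm.nems.draf.mosk.
Classifying each syllable: /frunm/ (closed), /nems/ (closed), /draf/ (closed), /mosk/ (closed).
Closed syllables: 4.

4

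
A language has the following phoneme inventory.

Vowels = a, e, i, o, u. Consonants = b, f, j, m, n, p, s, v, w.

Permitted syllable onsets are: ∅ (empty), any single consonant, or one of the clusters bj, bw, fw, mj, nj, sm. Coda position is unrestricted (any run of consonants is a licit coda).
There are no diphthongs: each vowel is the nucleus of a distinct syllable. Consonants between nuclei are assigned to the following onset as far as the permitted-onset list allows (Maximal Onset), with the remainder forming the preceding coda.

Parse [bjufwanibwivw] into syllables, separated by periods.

The vowels are u, a, i, i — 4 nuclei, so 4 syllables.
V1 /u/ – V2 /a/: /fw/ is a licit onset in full, so it all attaches to the next syllable.
V2 /a/ – V3 /i/: /n/ is a single consonant, so it becomes the next onset.
V3 /i/ – V4 /i/: cluster /bw/ — /bw/ is itself a permitted onset, so the whole cluster goes right; preceding coda = ∅.

bju.fwa.ni.bwivw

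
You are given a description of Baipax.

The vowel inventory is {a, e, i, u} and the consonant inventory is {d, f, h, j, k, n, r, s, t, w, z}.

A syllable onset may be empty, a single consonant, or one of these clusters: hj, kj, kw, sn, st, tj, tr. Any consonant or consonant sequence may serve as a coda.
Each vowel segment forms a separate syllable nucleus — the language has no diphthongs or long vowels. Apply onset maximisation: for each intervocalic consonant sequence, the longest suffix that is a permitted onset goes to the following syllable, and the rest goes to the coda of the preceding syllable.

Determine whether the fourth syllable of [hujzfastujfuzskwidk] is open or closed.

closed

Vowels present: u, a, u, u, i; each is a nucleus, giving 5 syllables.
V1 /u/ – V2 /a/: cluster /jzf/ — the longest permitted-onset suffix is /f/; onset = /f/, preceding coda = /jz/.
V2 /a/ – V3 /u/: /st/ is a licit onset in full, so it all attaches to the next syllable.
V3 /u/ – V4 /u/: /jf/ splits as /j/ + /f/ (/f/ is the longest suffix that is a licit onset).
V4 /u/ – V5 /i/: /zskw/; trying suffixes from longest down, /kw/ is the first permitted one, so coda /zs/ | onset /kw/.
Putting it together: hujz.fa.stuj.fuzs.kwidk.
Syllable 4 is /fuzs/ with coda /zs/, so it is closed.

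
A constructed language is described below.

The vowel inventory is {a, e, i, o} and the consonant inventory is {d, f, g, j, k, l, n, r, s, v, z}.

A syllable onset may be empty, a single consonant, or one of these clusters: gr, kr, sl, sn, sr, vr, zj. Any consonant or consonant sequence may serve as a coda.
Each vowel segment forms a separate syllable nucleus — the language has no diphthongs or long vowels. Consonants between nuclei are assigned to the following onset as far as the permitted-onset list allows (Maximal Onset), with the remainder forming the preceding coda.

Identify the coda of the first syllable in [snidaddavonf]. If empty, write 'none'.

none

The vowels are i, a, a, o — 4 nuclei, so 4 syllables.
Between /i/ (V1) and /a/ (V2): /d/ → onset of the next syllable (single consonants are always licit onsets).
Between /a/ (V2) and /a/ (V3): /dd/ splits as /d/ + /d/ (/d/ is the longest suffix that is a licit onset).
Between /a/ (V3) and /o/ (V4): just /v/ — single C goes to the following onset.
So the parse is sni.dad.da.vonf.
Syllable 1 is /sni/: onset /sn/, nucleus /i/, coda ∅.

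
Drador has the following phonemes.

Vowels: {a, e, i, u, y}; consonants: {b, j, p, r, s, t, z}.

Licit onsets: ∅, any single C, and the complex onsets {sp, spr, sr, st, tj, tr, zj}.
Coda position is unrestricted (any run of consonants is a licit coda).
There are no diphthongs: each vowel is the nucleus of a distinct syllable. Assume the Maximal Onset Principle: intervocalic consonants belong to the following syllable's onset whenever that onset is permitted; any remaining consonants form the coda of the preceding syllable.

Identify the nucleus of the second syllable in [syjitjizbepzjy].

i

Vowels present: y, i, i, e, y; each is a nucleus, giving 5 syllables.
The second nucleus (vowel 2 from the left) is /i/.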